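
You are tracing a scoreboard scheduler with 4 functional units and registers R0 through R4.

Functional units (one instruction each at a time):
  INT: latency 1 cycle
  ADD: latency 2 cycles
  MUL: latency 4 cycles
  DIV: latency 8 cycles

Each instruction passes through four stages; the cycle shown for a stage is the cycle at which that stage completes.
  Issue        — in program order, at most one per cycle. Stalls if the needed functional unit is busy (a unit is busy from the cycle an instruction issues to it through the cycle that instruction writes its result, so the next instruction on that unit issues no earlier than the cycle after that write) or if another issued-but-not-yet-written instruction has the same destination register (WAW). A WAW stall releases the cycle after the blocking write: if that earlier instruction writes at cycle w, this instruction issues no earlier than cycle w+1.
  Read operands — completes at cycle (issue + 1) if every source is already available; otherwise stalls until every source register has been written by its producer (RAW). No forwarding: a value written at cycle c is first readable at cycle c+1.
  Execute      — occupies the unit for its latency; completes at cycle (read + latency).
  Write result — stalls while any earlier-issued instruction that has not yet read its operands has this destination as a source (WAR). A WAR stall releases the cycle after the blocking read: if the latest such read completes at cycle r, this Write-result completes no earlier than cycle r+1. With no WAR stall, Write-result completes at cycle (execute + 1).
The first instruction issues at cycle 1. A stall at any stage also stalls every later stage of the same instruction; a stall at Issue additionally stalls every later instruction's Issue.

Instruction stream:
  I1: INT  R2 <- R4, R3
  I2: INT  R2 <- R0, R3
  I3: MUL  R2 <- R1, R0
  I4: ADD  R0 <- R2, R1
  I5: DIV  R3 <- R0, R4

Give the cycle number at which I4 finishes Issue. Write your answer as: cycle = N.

cycle = 10

I1 -> (1, 2, 3, 4)
I2 -> (5, 6, 7, 8)  // struct: INT busy until I1 writes@4
I3 -> (9, 10, 14, 15)  // WAW R2: wait I2 write@8
I4 -> (10, 16, 18, 19)  // RAW R2: wait I3 write@15
I5 -> (11, 20, 28, 29)  // RAW R0: wait I4 write@19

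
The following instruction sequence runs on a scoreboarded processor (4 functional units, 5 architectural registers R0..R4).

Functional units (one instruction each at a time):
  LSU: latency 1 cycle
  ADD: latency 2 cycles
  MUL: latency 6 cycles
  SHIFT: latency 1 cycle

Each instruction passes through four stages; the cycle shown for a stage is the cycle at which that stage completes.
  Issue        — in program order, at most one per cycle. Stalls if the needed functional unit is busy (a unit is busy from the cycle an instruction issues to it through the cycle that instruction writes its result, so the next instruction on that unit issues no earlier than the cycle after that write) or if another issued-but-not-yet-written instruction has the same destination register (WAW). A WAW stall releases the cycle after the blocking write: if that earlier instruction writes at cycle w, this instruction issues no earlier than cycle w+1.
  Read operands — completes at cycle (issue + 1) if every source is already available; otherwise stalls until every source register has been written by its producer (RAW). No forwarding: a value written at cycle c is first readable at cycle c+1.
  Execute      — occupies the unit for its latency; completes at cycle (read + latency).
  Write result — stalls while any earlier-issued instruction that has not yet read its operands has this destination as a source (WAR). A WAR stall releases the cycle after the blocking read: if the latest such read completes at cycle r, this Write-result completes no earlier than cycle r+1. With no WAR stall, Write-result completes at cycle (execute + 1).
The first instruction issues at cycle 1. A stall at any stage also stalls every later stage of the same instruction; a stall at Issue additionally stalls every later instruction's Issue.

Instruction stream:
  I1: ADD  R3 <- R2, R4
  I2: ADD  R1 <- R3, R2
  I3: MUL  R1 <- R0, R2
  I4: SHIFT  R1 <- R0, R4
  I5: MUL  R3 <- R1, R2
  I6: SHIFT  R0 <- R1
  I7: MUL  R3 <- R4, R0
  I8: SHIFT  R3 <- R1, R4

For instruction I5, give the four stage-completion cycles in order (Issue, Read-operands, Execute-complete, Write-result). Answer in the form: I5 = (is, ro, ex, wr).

I5 = (21, 24, 30, 31)

t=1  I1 issues→ADD
t=2  I1 reads
t=4  I1 exec-done
t=5  I1 writes R3
t=6  I2 issues→ADD
t=7  I2 reads
t=9  I2 exec-done
t=10  I2 writes R1
t=11  I3 issues→MUL
t=12  I3 reads
t=18  I3 exec-done
t=19  I3 writes R1
t=20  I4 issues→SHIFT
t=21  I4 reads · I5 issues→MUL
t=22  I4 exec-done
t=23  I4 writes R1
t=24  I5 reads · I6 issues→SHIFT
t=25  I6 reads
t=26  I6 exec-done
t=27  I6 writes R0
t=30  I5 exec-done
t=31  I5 writes R3
t=32  I7 issues→MUL
t=33  I7 reads
t=39  I7 exec-done
t=40  I7 writes R3
t=41  I8 issues→SHIFT
t=42  I8 reads
t=43  I8 exec-done
t=44  I8 writes R3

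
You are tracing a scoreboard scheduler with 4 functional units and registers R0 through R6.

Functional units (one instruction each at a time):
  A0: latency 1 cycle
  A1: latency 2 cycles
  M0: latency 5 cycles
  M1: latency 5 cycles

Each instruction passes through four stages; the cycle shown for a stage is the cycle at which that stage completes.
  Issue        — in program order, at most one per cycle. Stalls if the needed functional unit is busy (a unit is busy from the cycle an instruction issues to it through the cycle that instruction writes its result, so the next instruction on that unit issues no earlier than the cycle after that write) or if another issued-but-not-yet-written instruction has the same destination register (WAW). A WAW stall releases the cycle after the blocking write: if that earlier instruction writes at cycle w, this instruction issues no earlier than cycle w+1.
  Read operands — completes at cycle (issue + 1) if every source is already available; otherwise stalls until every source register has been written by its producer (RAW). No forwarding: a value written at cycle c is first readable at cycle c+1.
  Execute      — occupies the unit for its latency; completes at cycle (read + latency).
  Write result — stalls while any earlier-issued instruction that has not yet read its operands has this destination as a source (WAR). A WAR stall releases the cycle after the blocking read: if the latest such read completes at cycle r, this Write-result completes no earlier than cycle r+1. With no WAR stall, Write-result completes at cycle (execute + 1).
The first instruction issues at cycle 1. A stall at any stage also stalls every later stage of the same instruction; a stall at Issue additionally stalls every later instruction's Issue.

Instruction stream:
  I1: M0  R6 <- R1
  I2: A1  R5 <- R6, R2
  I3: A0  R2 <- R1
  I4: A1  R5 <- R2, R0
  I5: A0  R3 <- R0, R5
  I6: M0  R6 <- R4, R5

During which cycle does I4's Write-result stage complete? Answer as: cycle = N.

cycle = 17

1) issue 1, read 2, done 7, write 8
2) issue 2, read 9, done 11, write 12  <RAW R6: wait I1 write@8>
3) issue 3, read 4, done 5, write 10  <WAR R2: wait I2 read@9>
4) issue 13, read 14, done 16, write 17  <struct: A1 busy until I2 writes@12>
5) issue 14, read 18, done 19, write 20  <RAW R5: wait I4 write@17>
6) issue 15, read 18, done 23, write 24  <RAW R5: wait I4 write@17>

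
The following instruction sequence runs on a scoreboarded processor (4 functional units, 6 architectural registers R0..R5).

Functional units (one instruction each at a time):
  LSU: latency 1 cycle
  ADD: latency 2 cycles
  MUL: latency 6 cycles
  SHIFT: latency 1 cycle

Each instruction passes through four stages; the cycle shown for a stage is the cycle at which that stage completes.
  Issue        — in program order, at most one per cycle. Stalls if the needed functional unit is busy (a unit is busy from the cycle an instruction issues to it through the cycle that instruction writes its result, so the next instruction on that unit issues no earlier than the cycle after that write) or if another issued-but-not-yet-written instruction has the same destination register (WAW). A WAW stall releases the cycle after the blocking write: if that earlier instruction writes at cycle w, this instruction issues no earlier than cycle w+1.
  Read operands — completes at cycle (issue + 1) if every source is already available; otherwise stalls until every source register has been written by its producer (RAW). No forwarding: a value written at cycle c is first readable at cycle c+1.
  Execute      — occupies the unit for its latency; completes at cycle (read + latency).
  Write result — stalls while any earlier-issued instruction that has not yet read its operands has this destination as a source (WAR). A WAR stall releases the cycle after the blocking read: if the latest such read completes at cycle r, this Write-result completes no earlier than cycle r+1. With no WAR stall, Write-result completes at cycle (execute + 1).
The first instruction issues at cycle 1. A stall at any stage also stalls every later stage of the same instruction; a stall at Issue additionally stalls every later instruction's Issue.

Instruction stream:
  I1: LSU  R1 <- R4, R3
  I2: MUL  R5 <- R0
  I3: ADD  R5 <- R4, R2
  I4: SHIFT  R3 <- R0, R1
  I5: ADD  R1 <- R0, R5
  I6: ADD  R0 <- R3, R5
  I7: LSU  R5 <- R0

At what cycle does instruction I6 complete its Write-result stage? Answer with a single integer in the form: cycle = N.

  I1 | 1 | 2 | 3 | 4
  I2 | 2 | 3 | 9 | 10
  I3 | 11 | 12 | 14 | 15   WAW R5: wait I2 write@10
  I4 | 12 | 13 | 14 | 15
  I5 | 16 | 17 | 19 | 20   struct: ADD busy until I3 writes@15
  I6 | 21 | 22 | 24 | 25   struct: ADD busy until I5 writes@20
  I7 | 22 | 26 | 27 | 28   RAW R0: wait I6 write@25

cycle = 25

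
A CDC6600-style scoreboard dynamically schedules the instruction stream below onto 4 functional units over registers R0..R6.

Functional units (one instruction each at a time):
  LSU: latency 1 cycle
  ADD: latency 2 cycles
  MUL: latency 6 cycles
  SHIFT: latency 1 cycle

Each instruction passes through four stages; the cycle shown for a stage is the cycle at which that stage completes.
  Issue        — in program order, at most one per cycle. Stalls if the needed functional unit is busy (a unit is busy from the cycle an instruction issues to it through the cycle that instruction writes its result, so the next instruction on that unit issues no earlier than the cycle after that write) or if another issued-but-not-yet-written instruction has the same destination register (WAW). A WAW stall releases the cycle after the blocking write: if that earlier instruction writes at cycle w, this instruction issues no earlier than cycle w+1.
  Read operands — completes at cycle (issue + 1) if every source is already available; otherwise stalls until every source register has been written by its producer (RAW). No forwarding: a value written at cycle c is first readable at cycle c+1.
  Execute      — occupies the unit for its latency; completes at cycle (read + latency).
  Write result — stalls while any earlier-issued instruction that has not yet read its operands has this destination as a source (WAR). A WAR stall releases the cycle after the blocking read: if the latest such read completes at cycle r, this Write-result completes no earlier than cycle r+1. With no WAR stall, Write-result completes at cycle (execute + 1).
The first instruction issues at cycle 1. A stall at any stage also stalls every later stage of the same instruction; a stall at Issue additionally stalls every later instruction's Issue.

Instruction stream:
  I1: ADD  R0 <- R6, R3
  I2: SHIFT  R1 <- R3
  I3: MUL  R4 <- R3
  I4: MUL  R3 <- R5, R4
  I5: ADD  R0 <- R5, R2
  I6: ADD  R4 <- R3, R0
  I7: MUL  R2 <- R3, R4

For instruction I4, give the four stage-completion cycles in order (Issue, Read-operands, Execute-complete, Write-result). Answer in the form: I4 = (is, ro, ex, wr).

I4 = (12, 13, 19, 20)

[1] I1 dispatched to ADD
[2] I1 operands ready; I2 dispatched to SHIFT
[3] I2 operands ready; I3 dispatched to MUL
[4] I1 complete; I2 complete; I3 operands ready
[5] R0←I1; R1←I2
[10] I3 complete
[11] R4←I3
[12] I4 dispatched to MUL
[13] I4 operands ready; I5 dispatched to ADD
[14] I5 operands ready
[16] I5 complete
[17] R0←I5
[18] I6 dispatched to ADD
[19] I4 complete
[20] R3←I4
[21] I6 operands ready; I7 dispatched to MUL
[23] I6 complete
[24] R4←I6
[25] I7 operands ready
[31] I7 complete
[32] R2←I7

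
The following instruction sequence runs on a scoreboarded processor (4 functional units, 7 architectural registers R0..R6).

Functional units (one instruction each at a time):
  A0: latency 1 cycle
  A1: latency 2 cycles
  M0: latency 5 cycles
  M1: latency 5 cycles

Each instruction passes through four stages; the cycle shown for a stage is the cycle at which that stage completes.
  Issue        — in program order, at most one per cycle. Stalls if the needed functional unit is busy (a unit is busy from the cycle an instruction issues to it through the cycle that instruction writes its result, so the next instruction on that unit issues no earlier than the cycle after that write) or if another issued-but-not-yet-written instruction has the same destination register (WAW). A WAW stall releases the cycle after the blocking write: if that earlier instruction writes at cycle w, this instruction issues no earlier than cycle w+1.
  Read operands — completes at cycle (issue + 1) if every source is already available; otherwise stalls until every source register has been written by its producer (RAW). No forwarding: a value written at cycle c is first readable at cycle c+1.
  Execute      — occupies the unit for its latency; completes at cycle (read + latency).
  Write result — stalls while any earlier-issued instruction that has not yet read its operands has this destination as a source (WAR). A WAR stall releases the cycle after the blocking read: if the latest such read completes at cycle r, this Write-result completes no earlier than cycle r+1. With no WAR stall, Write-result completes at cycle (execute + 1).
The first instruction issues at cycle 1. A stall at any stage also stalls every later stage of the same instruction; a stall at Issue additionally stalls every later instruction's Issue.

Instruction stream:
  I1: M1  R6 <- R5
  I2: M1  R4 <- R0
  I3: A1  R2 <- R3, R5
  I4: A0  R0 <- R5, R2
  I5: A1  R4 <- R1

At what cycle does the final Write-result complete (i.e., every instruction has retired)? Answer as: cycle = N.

cycle = 21

I1 -> (1, 2, 7, 8)
I2 -> (9, 10, 15, 16)  // struct: M1 busy until I1 writes@8
I3 -> (10, 11, 13, 14)
I4 -> (11, 15, 16, 17)  // RAW R2: wait I3 write@14
I5 -> (17, 18, 20, 21)  // WAW R4: wait I2 write@16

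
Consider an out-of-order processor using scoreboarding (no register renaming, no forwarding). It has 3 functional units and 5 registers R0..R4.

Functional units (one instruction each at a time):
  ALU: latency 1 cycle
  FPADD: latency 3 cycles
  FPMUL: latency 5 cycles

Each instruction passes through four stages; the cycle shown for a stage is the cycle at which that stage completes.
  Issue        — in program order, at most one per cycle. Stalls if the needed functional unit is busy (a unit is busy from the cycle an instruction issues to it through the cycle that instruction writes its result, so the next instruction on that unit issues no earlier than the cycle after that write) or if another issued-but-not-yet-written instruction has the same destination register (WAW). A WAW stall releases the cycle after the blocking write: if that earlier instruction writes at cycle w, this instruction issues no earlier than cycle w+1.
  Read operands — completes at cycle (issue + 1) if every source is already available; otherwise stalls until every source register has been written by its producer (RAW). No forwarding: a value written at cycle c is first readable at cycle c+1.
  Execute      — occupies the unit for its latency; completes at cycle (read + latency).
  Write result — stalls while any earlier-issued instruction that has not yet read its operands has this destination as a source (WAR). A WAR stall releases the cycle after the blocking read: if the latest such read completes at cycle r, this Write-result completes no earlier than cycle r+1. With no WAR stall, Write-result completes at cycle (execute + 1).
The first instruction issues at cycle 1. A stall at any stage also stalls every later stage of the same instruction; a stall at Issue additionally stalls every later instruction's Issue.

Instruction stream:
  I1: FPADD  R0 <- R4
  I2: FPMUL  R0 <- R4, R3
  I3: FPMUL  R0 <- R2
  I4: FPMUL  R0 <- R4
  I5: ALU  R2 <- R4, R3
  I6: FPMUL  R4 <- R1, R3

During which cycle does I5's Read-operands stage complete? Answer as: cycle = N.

  I1 | 1 | 2 | 5 | 6
  I2 | 7 | 8 | 13 | 14   WAW R0: wait I1 write@6
  I3 | 15 | 16 | 21 | 22   struct: FPMUL busy until I2 writes@14
  I4 | 23 | 24 | 29 | 30   struct: FPMUL busy until I3 writes@22
  I5 | 24 | 25 | 26 | 27
  I6 | 31 | 32 | 37 | 38   struct: FPMUL busy until I4 writes@30

cycle = 25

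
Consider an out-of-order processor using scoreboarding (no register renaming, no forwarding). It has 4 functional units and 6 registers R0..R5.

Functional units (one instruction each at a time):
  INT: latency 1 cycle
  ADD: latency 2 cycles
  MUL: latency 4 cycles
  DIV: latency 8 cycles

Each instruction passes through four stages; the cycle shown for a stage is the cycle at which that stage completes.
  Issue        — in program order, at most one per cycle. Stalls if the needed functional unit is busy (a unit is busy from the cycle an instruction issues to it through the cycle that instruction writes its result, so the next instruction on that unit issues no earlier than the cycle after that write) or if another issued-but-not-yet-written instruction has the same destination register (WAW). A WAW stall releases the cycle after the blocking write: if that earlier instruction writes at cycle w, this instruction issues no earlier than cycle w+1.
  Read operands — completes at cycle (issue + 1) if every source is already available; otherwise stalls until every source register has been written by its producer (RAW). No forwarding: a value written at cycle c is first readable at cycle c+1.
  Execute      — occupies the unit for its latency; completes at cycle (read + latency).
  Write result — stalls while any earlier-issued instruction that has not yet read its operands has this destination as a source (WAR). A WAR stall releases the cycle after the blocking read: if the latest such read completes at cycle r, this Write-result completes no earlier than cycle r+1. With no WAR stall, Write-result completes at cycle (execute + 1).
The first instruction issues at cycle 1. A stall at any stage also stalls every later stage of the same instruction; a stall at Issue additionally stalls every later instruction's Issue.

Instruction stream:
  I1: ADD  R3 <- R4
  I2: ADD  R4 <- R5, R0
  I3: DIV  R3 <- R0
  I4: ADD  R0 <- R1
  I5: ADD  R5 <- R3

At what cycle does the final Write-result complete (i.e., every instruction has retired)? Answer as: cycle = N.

cycle = 21

c1: issue I1 (ADD)
c2: I1 read-ops
c4: I1 finished on ADD
c5: I1→R3
c6: issue I2 (ADD)
c7: I2 read-ops, issue I3 (DIV)
c8: I3 read-ops
c9: I2 finished on ADD
c10: I2→R4
c11: issue I4 (ADD)
c12: I4 read-ops
c14: I4 finished on ADD
c15: I4→R0
c16: I3 finished on DIV, issue I5 (ADD)
c17: I3→R3
c18: I5 read-ops
c20: I5 finished on ADD
c21: I5→R5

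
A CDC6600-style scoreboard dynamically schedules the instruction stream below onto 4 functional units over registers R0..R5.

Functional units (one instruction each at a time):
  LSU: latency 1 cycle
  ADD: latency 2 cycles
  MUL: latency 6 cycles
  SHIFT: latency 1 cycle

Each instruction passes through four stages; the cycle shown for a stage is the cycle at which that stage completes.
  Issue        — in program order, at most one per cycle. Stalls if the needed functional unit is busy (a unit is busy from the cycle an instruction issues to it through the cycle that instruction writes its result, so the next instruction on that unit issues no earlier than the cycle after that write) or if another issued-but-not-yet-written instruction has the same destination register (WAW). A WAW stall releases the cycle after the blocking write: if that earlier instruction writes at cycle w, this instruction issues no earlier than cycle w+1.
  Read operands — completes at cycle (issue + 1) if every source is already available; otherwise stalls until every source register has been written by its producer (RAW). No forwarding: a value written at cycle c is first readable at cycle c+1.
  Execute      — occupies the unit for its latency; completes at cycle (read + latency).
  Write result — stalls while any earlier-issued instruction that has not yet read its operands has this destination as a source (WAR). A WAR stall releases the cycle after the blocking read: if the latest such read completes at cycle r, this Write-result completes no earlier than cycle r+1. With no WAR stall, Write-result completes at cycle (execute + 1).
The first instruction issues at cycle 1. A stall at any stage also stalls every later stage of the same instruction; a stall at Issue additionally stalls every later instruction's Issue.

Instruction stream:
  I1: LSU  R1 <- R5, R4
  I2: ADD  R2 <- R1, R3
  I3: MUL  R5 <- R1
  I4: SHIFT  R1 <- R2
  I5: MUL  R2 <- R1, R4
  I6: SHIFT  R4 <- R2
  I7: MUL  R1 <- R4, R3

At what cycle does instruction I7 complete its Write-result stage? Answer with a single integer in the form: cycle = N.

I1 -> (1, 2, 3, 4)
I2 -> (2, 5, 7, 8)  // RAW R1: wait I1 write@4
I3 -> (3, 5, 11, 12)  // RAW R1: wait I1 write@4
I4 -> (5, 9, 10, 11)  // WAW R1: wait I1 write@4, RAW R2: wait I2 write@8
I5 -> (13, 14, 20, 21)  // struct: MUL busy until I3 writes@12
I6 -> (14, 22, 23, 24)  // RAW R2: wait I5 write@21
I7 -> (22, 25, 31, 32)  // struct: MUL busy until I5 writes@21, RAW R4: wait I6 write@24

cycle = 32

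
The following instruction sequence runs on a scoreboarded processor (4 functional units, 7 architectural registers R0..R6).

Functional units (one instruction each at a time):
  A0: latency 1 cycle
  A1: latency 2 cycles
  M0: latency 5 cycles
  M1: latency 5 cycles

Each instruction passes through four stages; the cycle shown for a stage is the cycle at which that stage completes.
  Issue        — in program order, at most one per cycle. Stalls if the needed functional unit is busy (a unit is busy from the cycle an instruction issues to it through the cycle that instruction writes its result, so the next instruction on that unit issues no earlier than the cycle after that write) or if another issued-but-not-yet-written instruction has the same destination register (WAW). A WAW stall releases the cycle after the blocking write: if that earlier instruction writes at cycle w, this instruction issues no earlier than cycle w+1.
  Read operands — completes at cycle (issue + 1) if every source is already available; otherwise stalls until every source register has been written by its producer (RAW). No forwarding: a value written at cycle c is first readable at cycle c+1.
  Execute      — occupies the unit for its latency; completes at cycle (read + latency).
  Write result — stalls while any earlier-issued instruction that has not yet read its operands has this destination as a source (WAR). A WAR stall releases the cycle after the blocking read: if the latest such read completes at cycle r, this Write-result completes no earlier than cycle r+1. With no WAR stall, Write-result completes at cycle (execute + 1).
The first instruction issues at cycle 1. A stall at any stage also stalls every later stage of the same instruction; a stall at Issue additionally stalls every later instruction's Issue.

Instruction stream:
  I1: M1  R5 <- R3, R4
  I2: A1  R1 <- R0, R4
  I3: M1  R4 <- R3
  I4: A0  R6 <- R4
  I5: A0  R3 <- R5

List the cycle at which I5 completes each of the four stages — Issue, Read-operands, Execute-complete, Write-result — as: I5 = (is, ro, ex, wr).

[I1] 1/2/7/8
[I2] 2/3/5/6
[I3] 9/10/15/16  (struct: M1 busy until I1 writes@8)
[I4] 10/17/18/19  (RAW R4: wait I3 write@16)
[I5] 20/21/22/23  (struct: A0 busy until I4 writes@19)

I5 = (20, 21, 22, 23)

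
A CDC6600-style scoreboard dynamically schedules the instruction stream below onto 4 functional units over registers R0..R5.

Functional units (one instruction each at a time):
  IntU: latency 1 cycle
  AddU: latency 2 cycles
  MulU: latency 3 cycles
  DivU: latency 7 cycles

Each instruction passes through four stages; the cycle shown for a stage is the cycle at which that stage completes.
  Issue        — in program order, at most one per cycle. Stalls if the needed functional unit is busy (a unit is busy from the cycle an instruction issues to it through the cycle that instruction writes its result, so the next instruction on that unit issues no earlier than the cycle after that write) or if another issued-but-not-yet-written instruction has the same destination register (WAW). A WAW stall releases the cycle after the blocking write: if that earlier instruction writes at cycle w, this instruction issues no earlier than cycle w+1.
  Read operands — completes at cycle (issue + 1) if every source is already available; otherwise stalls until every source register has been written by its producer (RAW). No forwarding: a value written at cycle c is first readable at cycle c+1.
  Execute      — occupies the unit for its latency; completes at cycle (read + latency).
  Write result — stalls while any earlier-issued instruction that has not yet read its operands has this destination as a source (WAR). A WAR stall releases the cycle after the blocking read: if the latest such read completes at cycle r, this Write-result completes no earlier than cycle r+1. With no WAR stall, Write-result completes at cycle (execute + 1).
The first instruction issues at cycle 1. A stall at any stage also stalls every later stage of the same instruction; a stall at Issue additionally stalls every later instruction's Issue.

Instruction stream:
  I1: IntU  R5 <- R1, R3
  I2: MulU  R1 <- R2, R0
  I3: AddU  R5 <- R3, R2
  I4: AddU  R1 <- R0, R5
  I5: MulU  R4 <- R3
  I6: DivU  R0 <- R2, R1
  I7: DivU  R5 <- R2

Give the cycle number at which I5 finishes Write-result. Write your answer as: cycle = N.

  I1 | 1 | 2 | 3 | 4
  I2 | 2 | 3 | 6 | 7
  I3 | 5 | 6 | 8 | 9   WAW R5: wait I1 write@4
  I4 | 10 | 11 | 13 | 14   struct: AddU busy until I3 writes@9
  I5 | 11 | 12 | 15 | 16
  I6 | 12 | 15 | 22 | 23   RAW R1: wait I4 write@14
  I7 | 24 | 25 | 32 | 33   struct: DivU busy until I6 writes@23

cycle = 16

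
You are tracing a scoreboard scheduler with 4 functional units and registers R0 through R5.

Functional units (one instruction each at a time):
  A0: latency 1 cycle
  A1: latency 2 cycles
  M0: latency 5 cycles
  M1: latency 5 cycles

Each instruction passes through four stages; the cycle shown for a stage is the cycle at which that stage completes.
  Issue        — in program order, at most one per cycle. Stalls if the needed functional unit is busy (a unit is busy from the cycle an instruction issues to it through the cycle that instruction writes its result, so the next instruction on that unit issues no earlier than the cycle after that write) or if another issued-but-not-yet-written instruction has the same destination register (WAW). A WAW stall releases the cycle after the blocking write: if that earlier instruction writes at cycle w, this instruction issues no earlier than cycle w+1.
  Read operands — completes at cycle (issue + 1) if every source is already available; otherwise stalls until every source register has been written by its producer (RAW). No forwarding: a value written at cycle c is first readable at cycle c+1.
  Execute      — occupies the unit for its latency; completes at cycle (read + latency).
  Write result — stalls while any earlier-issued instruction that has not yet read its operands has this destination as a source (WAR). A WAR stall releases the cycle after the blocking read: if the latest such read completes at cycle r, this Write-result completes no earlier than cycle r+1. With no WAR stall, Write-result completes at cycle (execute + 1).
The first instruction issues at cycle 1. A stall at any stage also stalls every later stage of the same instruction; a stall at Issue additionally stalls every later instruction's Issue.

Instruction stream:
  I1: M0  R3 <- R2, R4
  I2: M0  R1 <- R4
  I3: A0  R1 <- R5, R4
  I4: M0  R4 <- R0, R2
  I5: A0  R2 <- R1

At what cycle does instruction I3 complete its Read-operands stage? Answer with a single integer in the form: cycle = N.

cycle = 18

t=1  issue I1 (M0)
t=2  I1 read-ops
t=7  I1 finished on M0
t=8  I1→R3
t=9  issue I2 (M0)
t=10  I2 read-ops
t=15  I2 finished on M0
t=16  I2→R1
t=17  issue I3 (A0)
t=18  I3 read-ops · issue I4 (M0)
t=19  I3 finished on A0 · I4 read-ops
t=20  I3→R1
t=21  issue I5 (A0)
t=22  I5 read-ops
t=23  I5 finished on A0
t=24  I4 finished on M0 · I5→R2
t=25  I4→R4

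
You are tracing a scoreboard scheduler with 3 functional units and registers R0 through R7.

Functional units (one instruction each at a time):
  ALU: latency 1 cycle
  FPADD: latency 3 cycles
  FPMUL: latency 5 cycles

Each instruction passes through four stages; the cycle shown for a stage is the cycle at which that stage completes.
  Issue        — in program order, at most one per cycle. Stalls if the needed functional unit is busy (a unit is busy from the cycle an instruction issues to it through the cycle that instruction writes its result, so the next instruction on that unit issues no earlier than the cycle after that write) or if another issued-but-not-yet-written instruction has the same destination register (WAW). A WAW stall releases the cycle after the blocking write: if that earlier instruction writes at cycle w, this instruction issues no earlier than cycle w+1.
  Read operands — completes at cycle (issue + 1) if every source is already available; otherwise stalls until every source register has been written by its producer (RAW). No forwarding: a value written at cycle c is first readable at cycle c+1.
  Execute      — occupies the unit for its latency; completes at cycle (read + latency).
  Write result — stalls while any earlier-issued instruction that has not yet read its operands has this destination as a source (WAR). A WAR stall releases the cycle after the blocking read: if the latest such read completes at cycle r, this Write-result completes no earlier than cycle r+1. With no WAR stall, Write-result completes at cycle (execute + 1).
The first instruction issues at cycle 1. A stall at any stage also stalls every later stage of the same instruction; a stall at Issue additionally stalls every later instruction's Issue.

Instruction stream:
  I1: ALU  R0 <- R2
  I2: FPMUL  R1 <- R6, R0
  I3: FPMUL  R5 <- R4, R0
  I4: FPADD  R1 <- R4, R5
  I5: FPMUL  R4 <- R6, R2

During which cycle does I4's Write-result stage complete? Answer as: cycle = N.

cycle = 24

t=1  issue I1 (ALU)
t=2  I1 read-ops; issue I2 (FPMUL)
t=3  I1 finished on ALU
t=4  I1→R0
t=5  I2 read-ops
t=10  I2 finished on FPMUL
t=11  I2→R1
t=12  issue I3 (FPMUL)
t=13  I3 read-ops; issue I4 (FPADD)
t=18  I3 finished on FPMUL
t=19  I3→R5
t=20  I4 read-ops; issue I5 (FPMUL)
t=21  I5 read-ops
t=23  I4 finished on FPADD
t=24  I4→R1
t=26  I5 finished on FPMUL
t=27  I5→R4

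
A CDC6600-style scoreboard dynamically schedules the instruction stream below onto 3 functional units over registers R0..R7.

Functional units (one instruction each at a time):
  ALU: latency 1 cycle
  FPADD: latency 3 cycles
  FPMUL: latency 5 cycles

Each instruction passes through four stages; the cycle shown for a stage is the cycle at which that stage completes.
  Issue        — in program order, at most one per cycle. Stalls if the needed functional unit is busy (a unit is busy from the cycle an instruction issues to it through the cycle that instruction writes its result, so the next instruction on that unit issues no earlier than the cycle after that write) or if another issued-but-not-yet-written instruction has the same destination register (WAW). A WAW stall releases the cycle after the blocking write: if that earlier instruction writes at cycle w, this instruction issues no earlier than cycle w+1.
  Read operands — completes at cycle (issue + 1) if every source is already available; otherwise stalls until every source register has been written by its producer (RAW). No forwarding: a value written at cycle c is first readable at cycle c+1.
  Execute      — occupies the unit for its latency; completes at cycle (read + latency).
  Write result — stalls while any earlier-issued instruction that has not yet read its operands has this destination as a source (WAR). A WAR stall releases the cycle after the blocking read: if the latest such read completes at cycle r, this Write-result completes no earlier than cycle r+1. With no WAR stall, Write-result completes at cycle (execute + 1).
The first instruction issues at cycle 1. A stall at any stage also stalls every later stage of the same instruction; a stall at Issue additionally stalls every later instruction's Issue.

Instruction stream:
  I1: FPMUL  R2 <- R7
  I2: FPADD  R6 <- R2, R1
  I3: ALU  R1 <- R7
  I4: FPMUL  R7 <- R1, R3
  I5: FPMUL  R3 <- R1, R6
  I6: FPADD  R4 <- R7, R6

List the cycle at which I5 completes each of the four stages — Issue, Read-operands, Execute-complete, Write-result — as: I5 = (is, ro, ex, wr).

I5 = (18, 19, 24, 25)

cycle 1: issue I1 (FPMUL)
cycle 2: I1 read-ops, issue I2 (FPADD)
cycle 3: issue I3 (ALU)
cycle 4: I3 read-ops
cycle 5: I3 finished on ALU
cycle 7: I1 finished on FPMUL
cycle 8: I1→R2
cycle 9: I2 read-ops, issue I4 (FPMUL)
cycle 10: I3→R1
cycle 11: I4 read-ops
cycle 12: I2 finished on FPADD
cycle 13: I2→R6
cycle 16: I4 finished on FPMUL
cycle 17: I4→R7
cycle 18: issue I5 (FPMUL)
cycle 19: I5 read-ops, issue I6 (FPADD)
cycle 20: I6 read-ops
cycle 23: I6 finished on FPADD
cycle 24: I5 finished on FPMUL, I6→R4
cycle 25: I5→R3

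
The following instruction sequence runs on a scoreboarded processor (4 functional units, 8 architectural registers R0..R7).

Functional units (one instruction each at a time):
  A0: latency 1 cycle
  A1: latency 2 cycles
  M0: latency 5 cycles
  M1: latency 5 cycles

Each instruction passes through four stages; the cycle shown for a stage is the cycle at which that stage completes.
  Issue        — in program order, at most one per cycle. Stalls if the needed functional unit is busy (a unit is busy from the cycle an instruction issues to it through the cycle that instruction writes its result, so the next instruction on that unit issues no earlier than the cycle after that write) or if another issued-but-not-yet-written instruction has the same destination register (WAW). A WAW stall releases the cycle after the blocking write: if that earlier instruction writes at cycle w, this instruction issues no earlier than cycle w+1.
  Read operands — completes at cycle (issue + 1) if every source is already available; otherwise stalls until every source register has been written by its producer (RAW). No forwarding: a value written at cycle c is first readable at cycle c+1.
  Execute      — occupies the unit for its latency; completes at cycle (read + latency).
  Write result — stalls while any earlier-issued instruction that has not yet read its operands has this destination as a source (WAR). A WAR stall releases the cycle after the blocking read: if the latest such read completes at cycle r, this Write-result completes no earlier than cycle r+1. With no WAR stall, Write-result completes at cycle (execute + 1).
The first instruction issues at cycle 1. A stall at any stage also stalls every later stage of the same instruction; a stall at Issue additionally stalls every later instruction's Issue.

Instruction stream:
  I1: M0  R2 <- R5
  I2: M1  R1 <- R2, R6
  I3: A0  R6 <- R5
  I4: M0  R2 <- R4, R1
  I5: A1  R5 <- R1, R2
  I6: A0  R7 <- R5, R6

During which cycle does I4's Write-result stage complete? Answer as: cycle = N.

I1: IS=1 RO=2 EX=7 WR=8
I2: IS=2 RO=9 EX=14 WR=15  [RAW R2: wait I1 write@8]
I3: IS=3 RO=4 EX=5 WR=10  [WAR R6: wait I2 read@9]
I4: IS=9 RO=16 EX=21 WR=22  [struct: M0 busy until I1 writes@8; RAW R1: wait I2 write@15]
I5: IS=10 RO=23 EX=25 WR=26  [RAW R2: wait I4 write@22]
I6: IS=11 RO=27 EX=28 WR=29  [RAW R5: wait I5 write@26]

cycle = 22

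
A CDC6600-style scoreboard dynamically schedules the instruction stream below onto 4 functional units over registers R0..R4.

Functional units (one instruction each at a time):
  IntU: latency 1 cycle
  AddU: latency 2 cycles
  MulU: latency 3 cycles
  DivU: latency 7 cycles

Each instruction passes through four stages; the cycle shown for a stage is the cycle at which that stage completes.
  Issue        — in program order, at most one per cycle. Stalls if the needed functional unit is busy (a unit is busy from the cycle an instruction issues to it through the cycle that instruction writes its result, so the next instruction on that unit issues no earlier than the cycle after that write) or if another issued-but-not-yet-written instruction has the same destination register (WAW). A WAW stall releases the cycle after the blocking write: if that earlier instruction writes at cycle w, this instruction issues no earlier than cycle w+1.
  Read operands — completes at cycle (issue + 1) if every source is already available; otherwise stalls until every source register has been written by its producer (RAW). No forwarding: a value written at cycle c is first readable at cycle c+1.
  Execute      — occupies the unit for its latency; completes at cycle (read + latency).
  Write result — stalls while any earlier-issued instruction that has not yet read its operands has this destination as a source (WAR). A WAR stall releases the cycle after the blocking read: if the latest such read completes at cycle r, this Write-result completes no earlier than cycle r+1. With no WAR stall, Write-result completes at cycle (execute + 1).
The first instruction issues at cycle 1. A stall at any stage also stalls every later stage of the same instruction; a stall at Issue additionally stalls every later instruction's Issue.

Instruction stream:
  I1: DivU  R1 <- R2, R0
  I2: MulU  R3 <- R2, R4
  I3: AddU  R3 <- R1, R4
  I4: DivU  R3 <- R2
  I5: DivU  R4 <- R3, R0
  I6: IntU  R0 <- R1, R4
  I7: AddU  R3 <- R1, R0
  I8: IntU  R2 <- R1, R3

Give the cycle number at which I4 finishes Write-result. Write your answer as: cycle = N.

I1 -> (1, 2, 9, 10)
I2 -> (2, 3, 6, 7)
I3 -> (8, 11, 13, 14)  // WAW R3: wait I2 write@7, RAW R1: wait I1 write@10
I4 -> (15, 16, 23, 24)  // WAW R3: wait I3 write@14
I5 -> (25, 26, 33, 34)  // struct: DivU busy until I4 writes@24
I6 -> (26, 35, 36, 37)  // RAW R4: wait I5 write@34
I7 -> (27, 38, 40, 41)  // RAW R0: wait I6 write@37
I8 -> (38, 42, 43, 44)  // struct: IntU busy until I6 writes@37, RAW R3: wait I7 write@41

cycle = 24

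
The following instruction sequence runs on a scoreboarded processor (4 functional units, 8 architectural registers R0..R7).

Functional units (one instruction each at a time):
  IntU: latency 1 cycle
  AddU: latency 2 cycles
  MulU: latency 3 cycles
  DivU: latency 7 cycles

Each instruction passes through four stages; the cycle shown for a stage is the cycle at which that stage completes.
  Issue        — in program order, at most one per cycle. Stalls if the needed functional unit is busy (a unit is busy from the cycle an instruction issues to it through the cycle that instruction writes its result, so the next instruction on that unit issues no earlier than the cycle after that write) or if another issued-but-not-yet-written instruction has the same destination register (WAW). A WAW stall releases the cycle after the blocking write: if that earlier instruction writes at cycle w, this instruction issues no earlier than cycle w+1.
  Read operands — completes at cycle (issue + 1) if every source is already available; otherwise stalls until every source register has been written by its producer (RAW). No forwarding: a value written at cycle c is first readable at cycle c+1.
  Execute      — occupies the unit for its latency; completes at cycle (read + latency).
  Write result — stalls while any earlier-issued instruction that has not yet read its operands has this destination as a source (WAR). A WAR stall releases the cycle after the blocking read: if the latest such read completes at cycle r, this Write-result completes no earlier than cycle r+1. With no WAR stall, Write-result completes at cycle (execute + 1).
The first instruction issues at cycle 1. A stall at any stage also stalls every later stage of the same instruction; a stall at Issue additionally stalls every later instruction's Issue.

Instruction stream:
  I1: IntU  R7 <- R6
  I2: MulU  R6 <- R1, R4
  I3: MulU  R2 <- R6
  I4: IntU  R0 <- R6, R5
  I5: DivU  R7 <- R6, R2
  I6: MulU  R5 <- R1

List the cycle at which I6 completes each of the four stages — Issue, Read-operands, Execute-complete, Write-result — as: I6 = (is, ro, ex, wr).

I6 = (14, 15, 18, 19)

[I1] 1/2/3/4
[I2] 2/3/6/7
[I3] 8/9/12/13  (struct: MulU busy until I2 writes@7)
[I4] 9/10/11/12
[I5] 10/14/21/22  (RAW R2: wait I3 write@13)
[I6] 14/15/18/19  (struct: MulU busy until I3 writes@13)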